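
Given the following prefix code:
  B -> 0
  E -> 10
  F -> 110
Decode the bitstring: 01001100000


Decoding step by step:
Bits 0 -> B
Bits 10 -> E
Bits 0 -> B
Bits 110 -> F
Bits 0 -> B
Bits 0 -> B
Bits 0 -> B
Bits 0 -> B


Decoded message: BEBFBBBB


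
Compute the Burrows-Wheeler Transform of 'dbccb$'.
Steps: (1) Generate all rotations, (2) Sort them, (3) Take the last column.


Rotations (sorted):
  0: $dbccb -> last char: b
  1: b$dbcc -> last char: c
  2: bccb$d -> last char: d
  3: cb$dbc -> last char: c
  4: ccb$db -> last char: b
  5: dbccb$ -> last char: $


BWT = bcdcb$


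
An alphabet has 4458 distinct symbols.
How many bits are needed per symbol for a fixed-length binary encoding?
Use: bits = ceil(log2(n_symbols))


log2(4458) = 12.1222
Bracket: 2^12 = 4096 < 4458 <= 2^13 = 8192
So ceil(log2(4458)) = 13

bits = ceil(log2(4458)) = ceil(12.1222) = 13 bits


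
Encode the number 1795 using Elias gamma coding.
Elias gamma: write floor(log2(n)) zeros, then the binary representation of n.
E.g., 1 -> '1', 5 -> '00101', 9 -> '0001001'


num_bits = floor(log2(1795)) + 1 = 11
leading_zeros = num_bits - 1 = 10
binary(1795) = 11100000011

Elias gamma(1795) = '0000000000' + '11100000011' = 000000000011100000011 (21 bits)


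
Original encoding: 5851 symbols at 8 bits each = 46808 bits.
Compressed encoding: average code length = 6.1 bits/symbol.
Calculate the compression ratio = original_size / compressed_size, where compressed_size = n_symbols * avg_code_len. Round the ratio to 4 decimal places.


original_size = n_symbols * orig_bits = 5851 * 8 = 46808 bits
compressed_size = n_symbols * avg_code_len = 5851 * 6.1 = 35691.1 bits
ratio = original_size / compressed_size = 46808 / 35691.1 = 1.3115

Compression ratio = 1.3115


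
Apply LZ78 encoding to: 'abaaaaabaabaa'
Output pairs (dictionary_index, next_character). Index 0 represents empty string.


LZ78 encoding steps:
Dictionary: {0: ''}
Step 1: w='' (idx 0), next='a' -> output (0, 'a'), add 'a' as idx 1
Step 2: w='' (idx 0), next='b' -> output (0, 'b'), add 'b' as idx 2
Step 3: w='a' (idx 1), next='a' -> output (1, 'a'), add 'aa' as idx 3
Step 4: w='aa' (idx 3), next='a' -> output (3, 'a'), add 'aaa' as idx 4
Step 5: w='b' (idx 2), next='a' -> output (2, 'a'), add 'ba' as idx 5
Step 6: w='a' (idx 1), next='b' -> output (1, 'b'), add 'ab' as idx 6
Step 7: w='aa' (idx 3), end of input -> output (3, '')


Encoded: [(0, 'a'), (0, 'b'), (1, 'a'), (3, 'a'), (2, 'a'), (1, 'b'), (3, '')]


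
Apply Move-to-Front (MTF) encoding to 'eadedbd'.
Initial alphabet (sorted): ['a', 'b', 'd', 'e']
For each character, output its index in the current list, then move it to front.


MTF encoding:
'e': index 3 in ['a', 'b', 'd', 'e'] -> ['e', 'a', 'b', 'd']
'a': index 1 in ['e', 'a', 'b', 'd'] -> ['a', 'e', 'b', 'd']
'd': index 3 in ['a', 'e', 'b', 'd'] -> ['d', 'a', 'e', 'b']
'e': index 2 in ['d', 'a', 'e', 'b'] -> ['e', 'd', 'a', 'b']
'd': index 1 in ['e', 'd', 'a', 'b'] -> ['d', 'e', 'a', 'b']
'b': index 3 in ['d', 'e', 'a', 'b'] -> ['b', 'd', 'e', 'a']
'd': index 1 in ['b', 'd', 'e', 'a'] -> ['d', 'b', 'e', 'a']


Output: [3, 1, 3, 2, 1, 3, 1]


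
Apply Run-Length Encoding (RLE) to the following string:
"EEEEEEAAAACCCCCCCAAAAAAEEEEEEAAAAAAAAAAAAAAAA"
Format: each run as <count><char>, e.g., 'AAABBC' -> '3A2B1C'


Scanning runs left to right:
  i=0: run of 'E' x 6 -> '6E'
  i=6: run of 'A' x 4 -> '4A'
  i=10: run of 'C' x 7 -> '7C'
  i=17: run of 'A' x 6 -> '6A'
  i=23: run of 'E' x 6 -> '6E'
  i=29: run of 'A' x 16 -> '16A'

RLE = 6E4A7C6A6E16A


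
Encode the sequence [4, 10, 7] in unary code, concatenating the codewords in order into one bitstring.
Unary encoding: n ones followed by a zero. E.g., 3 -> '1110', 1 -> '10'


Encode each number as n ones followed by a terminating 0:
  4 -> 11110 (5 bits)
  10 -> 11111111110 (11 bits)
  7 -> 11111110 (8 bits)
Total length = 5 + 11 + 8 = 24 bits.

Unary([4, 10, 7]) = 111101111111111011111110 (24 bits)


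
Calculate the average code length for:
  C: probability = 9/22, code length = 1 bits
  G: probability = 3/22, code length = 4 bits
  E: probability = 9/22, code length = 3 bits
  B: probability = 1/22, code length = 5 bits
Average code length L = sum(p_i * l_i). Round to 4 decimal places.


Weighted contributions p_i * l_i:
  C: (9/22) * 1 = 9/22
  G: (3/22) * 4 = 12/22
  E: (9/22) * 3 = 27/22
  B: (1/22) * 5 = 5/22
Sum = (9 + 12 + 27 + 5)/22 = 53/22

L = 53/22 = 2.4091 bits/symbol


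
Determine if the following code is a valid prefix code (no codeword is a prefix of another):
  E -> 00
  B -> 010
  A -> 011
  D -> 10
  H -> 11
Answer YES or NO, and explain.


Checking each pair (does one codeword prefix another?):
  E='00' vs B='010': no prefix
  E='00' vs A='011': no prefix
  E='00' vs D='10': no prefix
  E='00' vs H='11': no prefix
  B='010' vs E='00': no prefix
  B='010' vs A='011': no prefix
  B='010' vs D='10': no prefix
  B='010' vs H='11': no prefix
  A='011' vs E='00': no prefix
  A='011' vs B='010': no prefix
  A='011' vs D='10': no prefix
  A='011' vs H='11': no prefix
  D='10' vs E='00': no prefix
  D='10' vs B='010': no prefix
  D='10' vs A='011': no prefix
  D='10' vs H='11': no prefix
  H='11' vs E='00': no prefix
  H='11' vs B='010': no prefix
  H='11' vs A='011': no prefix
  H='11' vs D='10': no prefix
No violation found over all pairs.

YES -- this is a valid prefix code. No codeword is a prefix of any other codeword.


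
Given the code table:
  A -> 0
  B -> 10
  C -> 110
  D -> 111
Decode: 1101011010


Decoding:
110 -> C
10 -> B
110 -> C
10 -> B


Result: CBCB


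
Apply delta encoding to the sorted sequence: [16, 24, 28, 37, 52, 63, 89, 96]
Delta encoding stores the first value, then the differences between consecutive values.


First value: 16
Deltas:
  24 - 16 = 8
  28 - 24 = 4
  37 - 28 = 9
  52 - 37 = 15
  63 - 52 = 11
  89 - 63 = 26
  96 - 89 = 7


Delta encoded: [16, 8, 4, 9, 15, 11, 26, 7]


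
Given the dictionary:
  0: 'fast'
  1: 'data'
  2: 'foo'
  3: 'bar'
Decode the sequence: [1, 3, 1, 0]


Look up each index in the dictionary:
  1 -> 'data'
  3 -> 'bar'
  1 -> 'data'
  0 -> 'fast'

Decoded: "data bar data fast"


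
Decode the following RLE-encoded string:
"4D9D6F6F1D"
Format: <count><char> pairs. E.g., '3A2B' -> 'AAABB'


Expanding each <count><char> pair:
  4D -> 'DDDD'
  9D -> 'DDDDDDDDD'
  6F -> 'FFFFFF'
  6F -> 'FFFFFF'
  1D -> 'D'

Decoded = DDDDDDDDDDDDDFFFFFFFFFFFFD


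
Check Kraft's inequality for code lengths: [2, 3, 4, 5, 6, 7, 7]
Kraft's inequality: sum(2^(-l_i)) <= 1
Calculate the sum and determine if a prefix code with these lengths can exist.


Sum = 2^(-2) + 2^(-3) + 2^(-4) + 2^(-5) + 2^(-6) + 2^(-7) + 2^(-7)
    = 0.25 + 0.125 + 0.0625 + 0.03125 + 0.015625 + 0.0078125 + 0.0078125
    = 64/128 = 0.5
Since 0.5 <= 1, Kraft's inequality IS satisfied.
A prefix code with these lengths CAN exist.

Kraft sum = 0.5. Satisfied.


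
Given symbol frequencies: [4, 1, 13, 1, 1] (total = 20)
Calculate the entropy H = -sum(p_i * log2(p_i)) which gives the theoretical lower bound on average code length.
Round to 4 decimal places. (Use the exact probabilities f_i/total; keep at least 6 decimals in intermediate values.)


Per-symbol terms -p_i * log2(p_i) with p_i = f_i/20:
  p = 4/20 = 0.200000: log2(p) = -2.321928, -p*log2(p) = 0.464386
  p = 1/20 = 0.050000: log2(p) = -4.321928, -p*log2(p) = 0.216096
  p = 13/20 = 0.650000: log2(p) = -0.621488, -p*log2(p) = 0.403967
  p = 1/20 = 0.050000: log2(p) = -4.321928, -p*log2(p) = 0.216096
  p = 1/20 = 0.050000: log2(p) = -4.321928, -p*log2(p) = 0.216096
H = 0.464386 + 0.216096 + 0.403967 + 0.216096 + 0.216096 = 1.516641

H = 1.5166 bits/symbol


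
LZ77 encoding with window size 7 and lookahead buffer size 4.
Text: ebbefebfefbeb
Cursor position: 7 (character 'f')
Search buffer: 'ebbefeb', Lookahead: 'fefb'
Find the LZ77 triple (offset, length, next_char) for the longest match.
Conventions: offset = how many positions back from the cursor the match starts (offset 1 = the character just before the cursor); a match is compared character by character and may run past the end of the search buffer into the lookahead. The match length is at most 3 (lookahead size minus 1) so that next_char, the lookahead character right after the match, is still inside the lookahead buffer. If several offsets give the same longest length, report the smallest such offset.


Try each offset into the search buffer:
  offset=1 (pos 6, char 'b'): match length 0
  offset=2 (pos 5, char 'e'): match length 0
  offset=3 (pos 4, char 'f'): match length 2
  offset=4 (pos 3, char 'e'): match length 0
  offset=5 (pos 2, char 'b'): match length 0
  offset=6 (pos 1, char 'b'): match length 0
  offset=7 (pos 0, char 'e'): match length 0
Longest match has length 2 at offset 3.
next_char = character at position 7 + 2 = 9 -> 'f'

Best match: offset=3, length=2 (matching 'fe' starting at position 4)
LZ77 triple: (3, 2, 'f')


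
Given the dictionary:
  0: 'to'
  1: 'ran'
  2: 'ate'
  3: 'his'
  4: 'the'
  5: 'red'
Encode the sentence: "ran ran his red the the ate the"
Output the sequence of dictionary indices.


Look up each word in the dictionary:
  'ran' -> 1
  'ran' -> 1
  'his' -> 3
  'red' -> 5
  'the' -> 4
  'the' -> 4
  'ate' -> 2
  'the' -> 4

Encoded: [1, 1, 3, 5, 4, 4, 2, 4]


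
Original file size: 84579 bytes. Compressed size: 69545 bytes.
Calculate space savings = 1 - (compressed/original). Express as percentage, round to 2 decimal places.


ratio = compressed/original = 69545/84579 = 0.822249
savings = 1 - ratio = 1 - 0.822249 = 0.177751
as a percentage: 0.177751 * 100 = 17.78%

Space savings = 1 - 69545/84579 = 17.78%


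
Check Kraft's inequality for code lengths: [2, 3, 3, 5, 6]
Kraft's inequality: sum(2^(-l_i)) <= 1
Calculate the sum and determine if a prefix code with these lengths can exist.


Sum = 2^(-2) + 2^(-3) + 2^(-3) + 2^(-5) + 2^(-6)
    = 0.25 + 0.125 + 0.125 + 0.03125 + 0.015625
    = 35/64 = 0.546875
Since 0.546875 <= 1, Kraft's inequality IS satisfied.
A prefix code with these lengths CAN exist.

Kraft sum = 0.546875. Satisfied.


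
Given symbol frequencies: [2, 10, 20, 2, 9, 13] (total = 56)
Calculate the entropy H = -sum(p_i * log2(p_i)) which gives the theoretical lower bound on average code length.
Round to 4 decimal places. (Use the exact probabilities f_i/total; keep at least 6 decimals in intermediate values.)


Per-symbol terms -p_i * log2(p_i) with p_i = f_i/56:
  p = 2/56 = 0.035714: log2(p) = -4.807355, -p*log2(p) = 0.171691
  p = 10/56 = 0.178571: log2(p) = -2.485427, -p*log2(p) = 0.443826
  p = 20/56 = 0.357143: log2(p) = -1.485427, -p*log2(p) = 0.530510
  p = 2/56 = 0.035714: log2(p) = -4.807355, -p*log2(p) = 0.171691
  p = 9/56 = 0.160714: log2(p) = -2.637430, -p*log2(p) = 0.423873
  p = 13/56 = 0.232143: log2(p) = -2.106915, -p*log2(p) = 0.489105
H = 0.171691 + 0.443826 + 0.530510 + 0.171691 + 0.423873 + 0.489105 = 2.230696

H = 2.2307 bits/symbol


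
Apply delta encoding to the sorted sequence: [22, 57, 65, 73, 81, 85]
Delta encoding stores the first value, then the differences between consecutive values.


First value: 22
Deltas:
  57 - 22 = 35
  65 - 57 = 8
  73 - 65 = 8
  81 - 73 = 8
  85 - 81 = 4


Delta encoded: [22, 35, 8, 8, 8, 4]


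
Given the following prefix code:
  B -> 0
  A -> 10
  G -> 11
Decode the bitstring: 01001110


Decoding step by step:
Bits 0 -> B
Bits 10 -> A
Bits 0 -> B
Bits 11 -> G
Bits 10 -> A


Decoded message: BABGA


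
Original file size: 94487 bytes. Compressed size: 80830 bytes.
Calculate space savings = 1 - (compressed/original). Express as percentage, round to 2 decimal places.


ratio = compressed/original = 80830/94487 = 0.855462
savings = 1 - ratio = 1 - 0.855462 = 0.144538
as a percentage: 0.144538 * 100 = 14.45%

Space savings = 1 - 80830/94487 = 14.45%


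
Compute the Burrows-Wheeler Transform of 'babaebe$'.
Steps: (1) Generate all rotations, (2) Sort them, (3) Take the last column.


Rotations (sorted):
  0: $babaebe -> last char: e
  1: abaebe$b -> last char: b
  2: aebe$bab -> last char: b
  3: babaebe$ -> last char: $
  4: baebe$ba -> last char: a
  5: be$babae -> last char: e
  6: e$babaeb -> last char: b
  7: ebe$baba -> last char: a


BWT = ebb$aeba


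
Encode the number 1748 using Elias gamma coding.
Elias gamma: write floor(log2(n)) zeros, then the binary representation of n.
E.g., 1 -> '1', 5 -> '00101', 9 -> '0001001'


num_bits = floor(log2(1748)) + 1 = 11
leading_zeros = num_bits - 1 = 10
binary(1748) = 11011010100

Elias gamma(1748) = '0000000000' + '11011010100' = 000000000011011010100 (21 bits)


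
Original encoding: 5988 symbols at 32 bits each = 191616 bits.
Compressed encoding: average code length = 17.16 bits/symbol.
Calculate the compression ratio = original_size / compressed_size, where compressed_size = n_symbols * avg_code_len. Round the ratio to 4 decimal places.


original_size = n_symbols * orig_bits = 5988 * 32 = 191616 bits
compressed_size = n_symbols * avg_code_len = 5988 * 17.16 = 102754.08 bits
ratio = original_size / compressed_size = 191616 / 102754.08 = 1.8648

Compression ratio = 1.8648


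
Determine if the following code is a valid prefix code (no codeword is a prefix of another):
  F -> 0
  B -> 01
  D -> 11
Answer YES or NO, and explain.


Checking each pair (does one codeword prefix another?):
  F='0' vs B='01': prefix -- VIOLATION

NO -- this is NOT a valid prefix code. F (0) is a prefix of B (01).


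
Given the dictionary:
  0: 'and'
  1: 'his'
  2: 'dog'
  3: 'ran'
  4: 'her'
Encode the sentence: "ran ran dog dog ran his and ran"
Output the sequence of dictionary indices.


Look up each word in the dictionary:
  'ran' -> 3
  'ran' -> 3
  'dog' -> 2
  'dog' -> 2
  'ran' -> 3
  'his' -> 1
  'and' -> 0
  'ran' -> 3

Encoded: [3, 3, 2, 2, 3, 1, 0, 3]


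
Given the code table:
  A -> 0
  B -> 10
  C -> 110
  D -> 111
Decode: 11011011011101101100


Decoding:
110 -> C
110 -> C
110 -> C
111 -> D
0 -> A
110 -> C
110 -> C
0 -> A


Result: CCCDACCA


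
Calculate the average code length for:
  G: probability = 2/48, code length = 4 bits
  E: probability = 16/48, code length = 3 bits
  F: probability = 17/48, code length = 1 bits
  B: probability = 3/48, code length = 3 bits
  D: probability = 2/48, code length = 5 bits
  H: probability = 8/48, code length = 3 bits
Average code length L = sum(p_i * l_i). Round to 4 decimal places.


Weighted contributions p_i * l_i:
  G: (2/48) * 4 = 8/48
  E: (16/48) * 3 = 48/48
  F: (17/48) * 1 = 17/48
  B: (3/48) * 3 = 9/48
  D: (2/48) * 5 = 10/48
  H: (8/48) * 3 = 24/48
Sum = (8 + 48 + 17 + 9 + 10 + 24)/48 = 116/48

L = 116/48 = 2.4167 bits/symbol


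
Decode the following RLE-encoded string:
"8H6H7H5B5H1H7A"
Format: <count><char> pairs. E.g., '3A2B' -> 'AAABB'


Expanding each <count><char> pair:
  8H -> 'HHHHHHHH'
  6H -> 'HHHHHH'
  7H -> 'HHHHHHH'
  5B -> 'BBBBB'
  5H -> 'HHHHH'
  1H -> 'H'
  7A -> 'AAAAAAA'

Decoded = HHHHHHHHHHHHHHHHHHHHHBBBBBHHHHHHAAAAAAA


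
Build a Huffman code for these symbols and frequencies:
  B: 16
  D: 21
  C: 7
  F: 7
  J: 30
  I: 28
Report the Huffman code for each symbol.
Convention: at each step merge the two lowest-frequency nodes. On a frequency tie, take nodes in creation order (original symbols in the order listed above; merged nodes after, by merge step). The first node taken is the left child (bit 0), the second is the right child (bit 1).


Huffman tree construction:
Step 1: Merge C(7) + F(7) = 14
Step 2: Merge (C+F)(14) + B(16) = 30
Step 3: Merge D(21) + I(28) = 49
Step 4: Merge J(30) + ((C+F)+B)(30) = 60
Step 5: Merge (D+I)(49) + (J+((C+F)+B))(60) = 109
Read each symbol's code off the tree from the root (left child = 0, right child = 1).

Codes:
  B: 111 (length 3)
  D: 00 (length 2)
  C: 1100 (length 4)
  F: 1101 (length 4)
  J: 10 (length 2)
  I: 01 (length 2)
Average code length: 262/109 = 2.4037 bits/symbol


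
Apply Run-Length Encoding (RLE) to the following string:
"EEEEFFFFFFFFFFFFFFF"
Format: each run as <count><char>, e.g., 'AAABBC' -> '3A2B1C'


Scanning runs left to right:
  i=0: run of 'E' x 4 -> '4E'
  i=4: run of 'F' x 15 -> '15F'

RLE = 4E15F


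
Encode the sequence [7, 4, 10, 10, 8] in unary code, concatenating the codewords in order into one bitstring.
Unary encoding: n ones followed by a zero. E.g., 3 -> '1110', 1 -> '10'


Encode each number as n ones followed by a terminating 0:
  7 -> 11111110 (8 bits)
  4 -> 11110 (5 bits)
  10 -> 11111111110 (11 bits)
  10 -> 11111111110 (11 bits)
  8 -> 111111110 (9 bits)
Total length = 8 + 5 + 11 + 11 + 9 = 44 bits.

Unary([7, 4, 10, 10, 8]) = 11111110111101111111111011111111110111111110 (44 bits)


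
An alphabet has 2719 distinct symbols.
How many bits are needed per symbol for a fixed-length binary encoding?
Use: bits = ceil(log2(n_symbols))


log2(2719) = 11.4089
Bracket: 2^11 = 2048 < 2719 <= 2^12 = 4096
So ceil(log2(2719)) = 12

bits = ceil(log2(2719)) = ceil(11.4089) = 12 bits


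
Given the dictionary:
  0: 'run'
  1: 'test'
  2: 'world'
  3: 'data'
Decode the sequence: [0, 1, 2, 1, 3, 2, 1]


Look up each index in the dictionary:
  0 -> 'run'
  1 -> 'test'
  2 -> 'world'
  1 -> 'test'
  3 -> 'data'
  2 -> 'world'
  1 -> 'test'

Decoded: "run test world test data world test"


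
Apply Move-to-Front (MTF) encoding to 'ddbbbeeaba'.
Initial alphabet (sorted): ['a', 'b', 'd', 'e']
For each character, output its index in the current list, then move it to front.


MTF encoding:
'd': index 2 in ['a', 'b', 'd', 'e'] -> ['d', 'a', 'b', 'e']
'd': index 0 in ['d', 'a', 'b', 'e'] -> ['d', 'a', 'b', 'e']
'b': index 2 in ['d', 'a', 'b', 'e'] -> ['b', 'd', 'a', 'e']
'b': index 0 in ['b', 'd', 'a', 'e'] -> ['b', 'd', 'a', 'e']
'b': index 0 in ['b', 'd', 'a', 'e'] -> ['b', 'd', 'a', 'e']
'e': index 3 in ['b', 'd', 'a', 'e'] -> ['e', 'b', 'd', 'a']
'e': index 0 in ['e', 'b', 'd', 'a'] -> ['e', 'b', 'd', 'a']
'a': index 3 in ['e', 'b', 'd', 'a'] -> ['a', 'e', 'b', 'd']
'b': index 2 in ['a', 'e', 'b', 'd'] -> ['b', 'a', 'e', 'd']
'a': index 1 in ['b', 'a', 'e', 'd'] -> ['a', 'b', 'e', 'd']


Output: [2, 0, 2, 0, 0, 3, 0, 3, 2, 1]


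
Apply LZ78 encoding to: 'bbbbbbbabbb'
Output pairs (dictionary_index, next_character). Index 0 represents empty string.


LZ78 encoding steps:
Dictionary: {0: ''}
Step 1: w='' (idx 0), next='b' -> output (0, 'b'), add 'b' as idx 1
Step 2: w='b' (idx 1), next='b' -> output (1, 'b'), add 'bb' as idx 2
Step 3: w='bb' (idx 2), next='b' -> output (2, 'b'), add 'bbb' as idx 3
Step 4: w='b' (idx 1), next='a' -> output (1, 'a'), add 'ba' as idx 4
Step 5: w='bbb' (idx 3), end of input -> output (3, '')


Encoded: [(0, 'b'), (1, 'b'), (2, 'b'), (1, 'a'), (3, '')]


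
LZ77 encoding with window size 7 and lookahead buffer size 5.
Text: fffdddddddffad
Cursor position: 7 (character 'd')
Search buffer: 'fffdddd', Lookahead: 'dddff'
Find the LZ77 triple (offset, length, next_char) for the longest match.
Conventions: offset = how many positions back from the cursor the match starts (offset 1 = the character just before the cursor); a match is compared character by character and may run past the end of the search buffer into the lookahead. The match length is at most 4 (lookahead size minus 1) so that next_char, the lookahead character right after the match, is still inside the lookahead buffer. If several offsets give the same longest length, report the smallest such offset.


Try each offset into the search buffer:
  offset=1 (pos 6, char 'd'): match length 3
  offset=2 (pos 5, char 'd'): match length 3
  offset=3 (pos 4, char 'd'): match length 3
  offset=4 (pos 3, char 'd'): match length 3
  offset=5 (pos 2, char 'f'): match length 0
  offset=6 (pos 1, char 'f'): match length 0
  offset=7 (pos 0, char 'f'): match length 0
Longest match has length 3, found at offsets 1, 2, 3, 4; take the smallest, offset 1.
next_char = character at position 7 + 3 = 10 -> 'f'

Best match: offset=1, length=3 (matching 'ddd' starting at position 6)
LZ77 triple: (1, 3, 'f')


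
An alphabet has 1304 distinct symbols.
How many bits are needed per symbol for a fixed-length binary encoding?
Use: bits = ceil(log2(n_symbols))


log2(1304) = 10.3487
Bracket: 2^10 = 1024 < 1304 <= 2^11 = 2048
So ceil(log2(1304)) = 11

bits = ceil(log2(1304)) = ceil(10.3487) = 11 bits


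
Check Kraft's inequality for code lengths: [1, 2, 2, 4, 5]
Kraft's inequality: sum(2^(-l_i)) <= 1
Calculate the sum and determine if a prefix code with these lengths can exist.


Sum = 2^(-1) + 2^(-2) + 2^(-2) + 2^(-4) + 2^(-5)
    = 0.5 + 0.25 + 0.25 + 0.0625 + 0.03125
    = 35/32 = 1.09375
Since 1.09375 > 1, Kraft's inequality is NOT satisfied.
A prefix code with these lengths CANNOT exist.

Kraft sum = 1.09375. Not satisfied.


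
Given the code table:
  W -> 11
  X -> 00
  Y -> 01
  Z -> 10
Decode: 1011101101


Decoding:
10 -> Z
11 -> W
10 -> Z
11 -> W
01 -> Y


Result: ZWZWY


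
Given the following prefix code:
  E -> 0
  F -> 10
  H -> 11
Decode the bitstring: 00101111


Decoding step by step:
Bits 0 -> E
Bits 0 -> E
Bits 10 -> F
Bits 11 -> H
Bits 11 -> H


Decoded message: EEFHH


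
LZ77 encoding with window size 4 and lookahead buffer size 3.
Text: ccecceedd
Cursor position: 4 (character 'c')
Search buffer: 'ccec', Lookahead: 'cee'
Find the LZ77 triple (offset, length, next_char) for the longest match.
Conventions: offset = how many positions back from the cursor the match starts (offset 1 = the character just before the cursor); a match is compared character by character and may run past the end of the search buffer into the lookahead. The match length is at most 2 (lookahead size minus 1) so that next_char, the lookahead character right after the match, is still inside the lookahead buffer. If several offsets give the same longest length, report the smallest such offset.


Try each offset into the search buffer:
  offset=1 (pos 3, char 'c'): match length 1
  offset=2 (pos 2, char 'e'): match length 0
  offset=3 (pos 1, char 'c'): match length 2
  offset=4 (pos 0, char 'c'): match length 1
Longest match has length 2 at offset 3.
next_char = character at position 4 + 2 = 6 -> 'e'

Best match: offset=3, length=2 (matching 'ce' starting at position 1)
LZ77 triple: (3, 2, 'e')


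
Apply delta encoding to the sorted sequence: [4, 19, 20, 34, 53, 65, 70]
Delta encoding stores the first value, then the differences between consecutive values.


First value: 4
Deltas:
  19 - 4 = 15
  20 - 19 = 1
  34 - 20 = 14
  53 - 34 = 19
  65 - 53 = 12
  70 - 65 = 5


Delta encoded: [4, 15, 1, 14, 19, 12, 5]


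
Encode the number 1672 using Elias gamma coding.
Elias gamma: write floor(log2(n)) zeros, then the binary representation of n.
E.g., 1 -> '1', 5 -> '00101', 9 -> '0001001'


num_bits = floor(log2(1672)) + 1 = 11
leading_zeros = num_bits - 1 = 10
binary(1672) = 11010001000

Elias gamma(1672) = '0000000000' + '11010001000' = 000000000011010001000 (21 bits)


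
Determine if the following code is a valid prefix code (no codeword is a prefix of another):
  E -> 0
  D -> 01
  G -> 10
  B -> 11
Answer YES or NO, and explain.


Checking each pair (does one codeword prefix another?):
  E='0' vs D='01': prefix -- VIOLATION

NO -- this is NOT a valid prefix code. E (0) is a prefix of D (01).


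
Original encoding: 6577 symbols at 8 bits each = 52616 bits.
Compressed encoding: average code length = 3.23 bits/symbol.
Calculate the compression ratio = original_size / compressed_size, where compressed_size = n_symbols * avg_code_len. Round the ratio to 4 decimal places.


original_size = n_symbols * orig_bits = 6577 * 8 = 52616 bits
compressed_size = n_symbols * avg_code_len = 6577 * 3.23 = 21243.71 bits
ratio = original_size / compressed_size = 52616 / 21243.71 = 2.4768

Compression ratio = 2.4768


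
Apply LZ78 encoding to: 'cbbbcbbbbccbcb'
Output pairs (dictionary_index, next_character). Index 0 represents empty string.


LZ78 encoding steps:
Dictionary: {0: ''}
Step 1: w='' (idx 0), next='c' -> output (0, 'c'), add 'c' as idx 1
Step 2: w='' (idx 0), next='b' -> output (0, 'b'), add 'b' as idx 2
Step 3: w='b' (idx 2), next='b' -> output (2, 'b'), add 'bb' as idx 3
Step 4: w='c' (idx 1), next='b' -> output (1, 'b'), add 'cb' as idx 4
Step 5: w='bb' (idx 3), next='b' -> output (3, 'b'), add 'bbb' as idx 5
Step 6: w='c' (idx 1), next='c' -> output (1, 'c'), add 'cc' as idx 6
Step 7: w='b' (idx 2), next='c' -> output (2, 'c'), add 'bc' as idx 7
Step 8: w='b' (idx 2), end of input -> output (2, '')


Encoded: [(0, 'c'), (0, 'b'), (2, 'b'), (1, 'b'), (3, 'b'), (1, 'c'), (2, 'c'), (2, '')]


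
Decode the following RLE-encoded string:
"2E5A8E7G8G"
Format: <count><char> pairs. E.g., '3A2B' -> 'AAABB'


Expanding each <count><char> pair:
  2E -> 'EE'
  5A -> 'AAAAA'
  8E -> 'EEEEEEEE'
  7G -> 'GGGGGGG'
  8G -> 'GGGGGGGG'

Decoded = EEAAAAAEEEEEEEEGGGGGGGGGGGGGGG


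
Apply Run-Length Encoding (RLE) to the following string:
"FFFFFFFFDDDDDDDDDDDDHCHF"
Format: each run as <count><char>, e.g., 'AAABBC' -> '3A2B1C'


Scanning runs left to right:
  i=0: run of 'F' x 8 -> '8F'
  i=8: run of 'D' x 12 -> '12D'
  i=20: run of 'H' x 1 -> '1H'
  i=21: run of 'C' x 1 -> '1C'
  i=22: run of 'H' x 1 -> '1H'
  i=23: run of 'F' x 1 -> '1F'

RLE = 8F12D1H1C1H1F


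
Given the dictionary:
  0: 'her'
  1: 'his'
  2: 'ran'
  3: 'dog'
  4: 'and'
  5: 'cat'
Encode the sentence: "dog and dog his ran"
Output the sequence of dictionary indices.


Look up each word in the dictionary:
  'dog' -> 3
  'and' -> 4
  'dog' -> 3
  'his' -> 1
  'ran' -> 2

Encoded: [3, 4, 3, 1, 2]


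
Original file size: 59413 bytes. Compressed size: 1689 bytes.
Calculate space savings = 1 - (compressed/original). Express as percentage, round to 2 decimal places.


ratio = compressed/original = 1689/59413 = 0.028428
savings = 1 - ratio = 1 - 0.028428 = 0.971572
as a percentage: 0.971572 * 100 = 97.16%

Space savings = 1 - 1689/59413 = 97.16%


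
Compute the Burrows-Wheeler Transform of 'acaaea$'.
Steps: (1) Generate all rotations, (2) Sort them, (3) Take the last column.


Rotations (sorted):
  0: $acaaea -> last char: a
  1: a$acaae -> last char: e
  2: aaea$ac -> last char: c
  3: acaaea$ -> last char: $
  4: aea$aca -> last char: a
  5: caaea$a -> last char: a
  6: ea$acaa -> last char: a


BWT = aec$aaa


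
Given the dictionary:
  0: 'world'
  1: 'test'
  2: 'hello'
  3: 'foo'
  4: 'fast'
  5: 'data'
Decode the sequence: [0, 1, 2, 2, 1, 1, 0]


Look up each index in the dictionary:
  0 -> 'world'
  1 -> 'test'
  2 -> 'hello'
  2 -> 'hello'
  1 -> 'test'
  1 -> 'test'
  0 -> 'world'

Decoded: "world test hello hello test test world"


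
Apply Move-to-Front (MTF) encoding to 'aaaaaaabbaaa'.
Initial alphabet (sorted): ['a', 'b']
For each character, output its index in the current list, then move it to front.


MTF encoding:
'a': index 0 in ['a', 'b'] -> ['a', 'b']
'a': index 0 in ['a', 'b'] -> ['a', 'b']
'a': index 0 in ['a', 'b'] -> ['a', 'b']
'a': index 0 in ['a', 'b'] -> ['a', 'b']
'a': index 0 in ['a', 'b'] -> ['a', 'b']
'a': index 0 in ['a', 'b'] -> ['a', 'b']
'a': index 0 in ['a', 'b'] -> ['a', 'b']
'b': index 1 in ['a', 'b'] -> ['b', 'a']
'b': index 0 in ['b', 'a'] -> ['b', 'a']
'a': index 1 in ['b', 'a'] -> ['a', 'b']
'a': index 0 in ['a', 'b'] -> ['a', 'b']
'a': index 0 in ['a', 'b'] -> ['a', 'b']


Output: [0, 0, 0, 0, 0, 0, 0, 1, 0, 1, 0, 0]


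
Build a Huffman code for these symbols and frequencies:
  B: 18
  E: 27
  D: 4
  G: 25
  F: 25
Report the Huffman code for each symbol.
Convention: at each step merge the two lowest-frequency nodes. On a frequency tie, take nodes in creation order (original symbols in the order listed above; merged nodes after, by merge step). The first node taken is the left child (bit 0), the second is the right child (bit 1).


Huffman tree construction:
Step 1: Merge D(4) + B(18) = 22
Step 2: Merge (D+B)(22) + G(25) = 47
Step 3: Merge F(25) + E(27) = 52
Step 4: Merge ((D+B)+G)(47) + (F+E)(52) = 99
Read each symbol's code off the tree from the root (left child = 0, right child = 1).

Codes:
  B: 001 (length 3)
  E: 11 (length 2)
  D: 000 (length 3)
  G: 01 (length 2)
  F: 10 (length 2)
Average code length: 220/99 = 2.2222 bits/symbol


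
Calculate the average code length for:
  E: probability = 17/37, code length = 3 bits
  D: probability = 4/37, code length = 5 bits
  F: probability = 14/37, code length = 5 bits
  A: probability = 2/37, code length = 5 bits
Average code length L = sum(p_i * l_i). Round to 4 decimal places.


Weighted contributions p_i * l_i:
  E: (17/37) * 3 = 51/37
  D: (4/37) * 5 = 20/37
  F: (14/37) * 5 = 70/37
  A: (2/37) * 5 = 10/37
Sum = (51 + 20 + 70 + 10)/37 = 151/37

L = 151/37 = 4.0811 bits/symbol


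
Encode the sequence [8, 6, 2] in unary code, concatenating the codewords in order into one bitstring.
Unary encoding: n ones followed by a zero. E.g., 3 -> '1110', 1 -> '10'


Encode each number as n ones followed by a terminating 0:
  8 -> 111111110 (9 bits)
  6 -> 1111110 (7 bits)
  2 -> 110 (3 bits)
Total length = 9 + 7 + 3 = 19 bits.

Unary([8, 6, 2]) = 1111111101111110110 (19 bits)


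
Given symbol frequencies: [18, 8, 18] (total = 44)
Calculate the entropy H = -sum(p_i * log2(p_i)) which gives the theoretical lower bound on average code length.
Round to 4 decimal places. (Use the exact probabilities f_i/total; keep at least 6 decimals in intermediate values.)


Per-symbol terms -p_i * log2(p_i) with p_i = f_i/44:
  p = 18/44 = 0.409091: log2(p) = -1.289507, -p*log2(p) = 0.527525
  p = 8/44 = 0.181818: log2(p) = -2.459432, -p*log2(p) = 0.447169
  p = 18/44 = 0.409091: log2(p) = -1.289507, -p*log2(p) = 0.527525
H = 0.527525 + 0.447169 + 0.527525 = 1.502219

H = 1.5022 bits/symbol


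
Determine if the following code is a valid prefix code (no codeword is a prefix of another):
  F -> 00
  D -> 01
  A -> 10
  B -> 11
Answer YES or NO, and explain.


Checking each pair (does one codeword prefix another?):
  F='00' vs D='01': no prefix
  F='00' vs A='10': no prefix
  F='00' vs B='11': no prefix
  D='01' vs F='00': no prefix
  D='01' vs A='10': no prefix
  D='01' vs B='11': no prefix
  A='10' vs F='00': no prefix
  A='10' vs D='01': no prefix
  A='10' vs B='11': no prefix
  B='11' vs F='00': no prefix
  B='11' vs D='01': no prefix
  B='11' vs A='10': no prefix
No violation found over all pairs.

YES -- this is a valid prefix code. No codeword is a prefix of any other codeword.


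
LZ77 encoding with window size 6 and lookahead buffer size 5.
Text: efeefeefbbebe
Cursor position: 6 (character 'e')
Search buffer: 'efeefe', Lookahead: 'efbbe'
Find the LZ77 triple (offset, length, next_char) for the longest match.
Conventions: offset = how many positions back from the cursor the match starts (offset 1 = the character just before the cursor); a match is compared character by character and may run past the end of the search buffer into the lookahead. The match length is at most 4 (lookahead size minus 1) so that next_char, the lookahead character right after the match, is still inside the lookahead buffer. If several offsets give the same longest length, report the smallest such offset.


Try each offset into the search buffer:
  offset=1 (pos 5, char 'e'): match length 1
  offset=2 (pos 4, char 'f'): match length 0
  offset=3 (pos 3, char 'e'): match length 2
  offset=4 (pos 2, char 'e'): match length 1
  offset=5 (pos 1, char 'f'): match length 0
  offset=6 (pos 0, char 'e'): match length 2
Longest match has length 2, found at offsets 3, 6; take the smallest, offset 3.
next_char = character at position 6 + 2 = 8 -> 'b'

Best match: offset=3, length=2 (matching 'ef' starting at position 3)
LZ77 triple: (3, 2, 'b')


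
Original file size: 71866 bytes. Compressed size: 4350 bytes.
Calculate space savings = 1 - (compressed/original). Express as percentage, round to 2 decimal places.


ratio = compressed/original = 4350/71866 = 0.060529
savings = 1 - ratio = 1 - 0.060529 = 0.939471
as a percentage: 0.939471 * 100 = 93.95%

Space savings = 1 - 4350/71866 = 93.95%


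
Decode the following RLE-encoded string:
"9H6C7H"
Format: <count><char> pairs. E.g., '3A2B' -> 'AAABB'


Expanding each <count><char> pair:
  9H -> 'HHHHHHHHH'
  6C -> 'CCCCCC'
  7H -> 'HHHHHHH'

Decoded = HHHHHHHHHCCCCCCHHHHHHH


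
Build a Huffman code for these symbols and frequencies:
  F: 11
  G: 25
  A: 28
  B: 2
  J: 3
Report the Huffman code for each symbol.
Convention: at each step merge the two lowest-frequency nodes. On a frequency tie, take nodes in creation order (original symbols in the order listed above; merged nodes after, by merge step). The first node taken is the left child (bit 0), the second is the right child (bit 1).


Huffman tree construction:
Step 1: Merge B(2) + J(3) = 5
Step 2: Merge (B+J)(5) + F(11) = 16
Step 3: Merge ((B+J)+F)(16) + G(25) = 41
Step 4: Merge A(28) + (((B+J)+F)+G)(41) = 69
Read each symbol's code off the tree from the root (left child = 0, right child = 1).

Codes:
  F: 101 (length 3)
  G: 11 (length 2)
  A: 0 (length 1)
  B: 1000 (length 4)
  J: 1001 (length 4)
Average code length: 131/69 = 1.8986 bits/symbol


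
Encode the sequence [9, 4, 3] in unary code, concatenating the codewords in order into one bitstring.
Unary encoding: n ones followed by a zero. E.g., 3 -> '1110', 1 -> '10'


Encode each number as n ones followed by a terminating 0:
  9 -> 1111111110 (10 bits)
  4 -> 11110 (5 bits)
  3 -> 1110 (4 bits)
Total length = 10 + 5 + 4 = 19 bits.

Unary([9, 4, 3]) = 1111111110111101110 (19 bits)


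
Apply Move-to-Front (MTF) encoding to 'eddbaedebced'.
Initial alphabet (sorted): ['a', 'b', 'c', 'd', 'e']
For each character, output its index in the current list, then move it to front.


MTF encoding:
'e': index 4 in ['a', 'b', 'c', 'd', 'e'] -> ['e', 'a', 'b', 'c', 'd']
'd': index 4 in ['e', 'a', 'b', 'c', 'd'] -> ['d', 'e', 'a', 'b', 'c']
'd': index 0 in ['d', 'e', 'a', 'b', 'c'] -> ['d', 'e', 'a', 'b', 'c']
'b': index 3 in ['d', 'e', 'a', 'b', 'c'] -> ['b', 'd', 'e', 'a', 'c']
'a': index 3 in ['b', 'd', 'e', 'a', 'c'] -> ['a', 'b', 'd', 'e', 'c']
'e': index 3 in ['a', 'b', 'd', 'e', 'c'] -> ['e', 'a', 'b', 'd', 'c']
'd': index 3 in ['e', 'a', 'b', 'd', 'c'] -> ['d', 'e', 'a', 'b', 'c']
'e': index 1 in ['d', 'e', 'a', 'b', 'c'] -> ['e', 'd', 'a', 'b', 'c']
'b': index 3 in ['e', 'd', 'a', 'b', 'c'] -> ['b', 'e', 'd', 'a', 'c']
'c': index 4 in ['b', 'e', 'd', 'a', 'c'] -> ['c', 'b', 'e', 'd', 'a']
'e': index 2 in ['c', 'b', 'e', 'd', 'a'] -> ['e', 'c', 'b', 'd', 'a']
'd': index 3 in ['e', 'c', 'b', 'd', 'a'] -> ['d', 'e', 'c', 'b', 'a']


Output: [4, 4, 0, 3, 3, 3, 3, 1, 3, 4, 2, 3]


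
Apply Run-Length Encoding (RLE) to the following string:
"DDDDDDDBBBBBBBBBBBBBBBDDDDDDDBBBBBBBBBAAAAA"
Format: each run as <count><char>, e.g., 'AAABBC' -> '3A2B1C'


Scanning runs left to right:
  i=0: run of 'D' x 7 -> '7D'
  i=7: run of 'B' x 15 -> '15B'
  i=22: run of 'D' x 7 -> '7D'
  i=29: run of 'B' x 9 -> '9B'
  i=38: run of 'A' x 5 -> '5A'

RLE = 7D15B7D9B5A


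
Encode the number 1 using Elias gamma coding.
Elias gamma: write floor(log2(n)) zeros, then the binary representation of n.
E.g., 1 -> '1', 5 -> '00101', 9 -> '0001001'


num_bits = floor(log2(1)) + 1 = 1
leading_zeros = num_bits - 1 = 0
binary(1) = 1

Elias gamma(1) = '' + '1' = 1 (1 bits)


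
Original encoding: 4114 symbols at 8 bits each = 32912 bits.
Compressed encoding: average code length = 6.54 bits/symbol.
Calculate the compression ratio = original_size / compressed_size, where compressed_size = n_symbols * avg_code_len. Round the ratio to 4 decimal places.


original_size = n_symbols * orig_bits = 4114 * 8 = 32912 bits
compressed_size = n_symbols * avg_code_len = 4114 * 6.54 = 26905.56 bits
ratio = original_size / compressed_size = 32912 / 26905.56 = 1.2232

Compression ratio = 1.2232


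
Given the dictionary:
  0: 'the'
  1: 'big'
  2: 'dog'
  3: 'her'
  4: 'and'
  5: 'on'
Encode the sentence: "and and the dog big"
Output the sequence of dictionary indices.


Look up each word in the dictionary:
  'and' -> 4
  'and' -> 4
  'the' -> 0
  'dog' -> 2
  'big' -> 1

Encoded: [4, 4, 0, 2, 1]


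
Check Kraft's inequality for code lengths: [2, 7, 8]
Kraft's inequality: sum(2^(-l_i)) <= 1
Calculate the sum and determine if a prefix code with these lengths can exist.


Sum = 2^(-2) + 2^(-7) + 2^(-8)
    = 0.25 + 0.0078125 + 0.00390625
    = 67/256 = 0.26171875
Since 0.26171875 <= 1, Kraft's inequality IS satisfied.
A prefix code with these lengths CAN exist.

Kraft sum = 0.26171875. Satisfied.


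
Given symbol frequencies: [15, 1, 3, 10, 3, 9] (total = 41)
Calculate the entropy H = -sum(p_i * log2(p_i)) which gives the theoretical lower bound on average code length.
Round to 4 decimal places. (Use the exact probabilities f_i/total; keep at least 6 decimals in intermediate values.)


Per-symbol terms -p_i * log2(p_i) with p_i = f_i/41:
  p = 15/41 = 0.365854: log2(p) = -1.450661, -p*log2(p) = 0.530730
  p = 1/41 = 0.024390: log2(p) = -5.357552, -p*log2(p) = 0.130672
  p = 3/41 = 0.073171: log2(p) = -3.772590, -p*log2(p) = 0.276043
  p = 10/41 = 0.243902: log2(p) = -2.035624, -p*log2(p) = 0.496494
  p = 3/41 = 0.073171: log2(p) = -3.772590, -p*log2(p) = 0.276043
  p = 9/41 = 0.219512: log2(p) = -2.187627, -p*log2(p) = 0.480211
H = 0.530730 + 0.130672 + 0.276043 + 0.496494 + 0.276043 + 0.480211 = 2.190193

H = 2.1902 bits/symbol


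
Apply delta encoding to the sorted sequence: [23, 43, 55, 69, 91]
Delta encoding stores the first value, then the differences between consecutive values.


First value: 23
Deltas:
  43 - 23 = 20
  55 - 43 = 12
  69 - 55 = 14
  91 - 69 = 22


Delta encoded: [23, 20, 12, 14, 22]


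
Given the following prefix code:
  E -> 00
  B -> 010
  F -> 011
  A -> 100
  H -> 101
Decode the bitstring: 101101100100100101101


Decoding step by step:
Bits 101 -> H
Bits 101 -> H
Bits 100 -> A
Bits 100 -> A
Bits 100 -> A
Bits 101 -> H
Bits 101 -> H


Decoded message: HHAAAHH


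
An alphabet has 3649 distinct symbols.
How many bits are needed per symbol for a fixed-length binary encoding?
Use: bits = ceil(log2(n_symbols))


log2(3649) = 11.8333
Bracket: 2^11 = 2048 < 3649 <= 2^12 = 4096
So ceil(log2(3649)) = 12

bits = ceil(log2(3649)) = ceil(11.8333) = 12 bits


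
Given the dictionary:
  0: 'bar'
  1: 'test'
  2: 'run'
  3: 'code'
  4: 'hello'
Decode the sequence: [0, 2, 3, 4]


Look up each index in the dictionary:
  0 -> 'bar'
  2 -> 'run'
  3 -> 'code'
  4 -> 'hello'

Decoded: "bar run code hello"


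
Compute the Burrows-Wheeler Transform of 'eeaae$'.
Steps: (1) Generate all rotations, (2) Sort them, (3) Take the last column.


Rotations (sorted):
  0: $eeaae -> last char: e
  1: aae$ee -> last char: e
  2: ae$eea -> last char: a
  3: e$eeaa -> last char: a
  4: eaae$e -> last char: e
  5: eeaae$ -> last char: $


BWT = eeaae$


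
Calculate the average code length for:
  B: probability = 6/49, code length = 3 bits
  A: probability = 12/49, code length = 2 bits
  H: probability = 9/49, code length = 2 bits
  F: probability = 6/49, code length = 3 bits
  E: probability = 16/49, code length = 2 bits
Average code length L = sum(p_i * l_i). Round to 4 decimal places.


Weighted contributions p_i * l_i:
  B: (6/49) * 3 = 18/49
  A: (12/49) * 2 = 24/49
  H: (9/49) * 2 = 18/49
  F: (6/49) * 3 = 18/49
  E: (16/49) * 2 = 32/49
Sum = (18 + 24 + 18 + 18 + 32)/49 = 110/49

L = 110/49 = 2.2449 bits/symbol


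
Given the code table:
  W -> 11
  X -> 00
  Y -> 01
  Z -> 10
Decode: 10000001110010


Decoding:
10 -> Z
00 -> X
00 -> X
01 -> Y
11 -> W
00 -> X
10 -> Z


Result: ZXXYWXZ


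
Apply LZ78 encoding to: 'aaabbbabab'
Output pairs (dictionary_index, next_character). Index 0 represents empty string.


LZ78 encoding steps:
Dictionary: {0: ''}
Step 1: w='' (idx 0), next='a' -> output (0, 'a'), add 'a' as idx 1
Step 2: w='a' (idx 1), next='a' -> output (1, 'a'), add 'aa' as idx 2
Step 3: w='' (idx 0), next='b' -> output (0, 'b'), add 'b' as idx 3
Step 4: w='b' (idx 3), next='b' -> output (3, 'b'), add 'bb' as idx 4
Step 5: w='a' (idx 1), next='b' -> output (1, 'b'), add 'ab' as idx 5
Step 6: w='ab' (idx 5), end of input -> output (5, '')


Encoded: [(0, 'a'), (1, 'a'), (0, 'b'), (3, 'b'), (1, 'b'), (5, '')]
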